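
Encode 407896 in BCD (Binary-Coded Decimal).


Each digit → 4-bit binary:
  4 → 0100
  0 → 0000
  7 → 0111
  8 → 1000
  9 → 1001
  6 → 0110
= 0100 0000 0111 1000 1001 0110


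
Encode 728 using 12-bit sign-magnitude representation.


Sign bit: 0 (positive)
Magnitude: 728 = 01011011000
= 001011011000


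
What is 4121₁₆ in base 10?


Positional values:
Position 0: 1 × 16^0 = 1 × 1 = 1
Position 1: 2 × 16^1 = 2 × 16 = 32
Position 2: 1 × 16^2 = 1 × 256 = 256
Position 3: 4 × 16^3 = 4 × 4096 = 16384
Sum = 1 + 32 + 256 + 16384
= 16673


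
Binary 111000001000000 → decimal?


Positional values:
Bit 6: 1 × 2^6 = 64
Bit 12: 1 × 2^12 = 4096
Bit 13: 1 × 2^13 = 8192
Bit 14: 1 × 2^14 = 16384
Sum = 64 + 4096 + 8192 + 16384
= 28736


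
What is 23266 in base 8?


Divide by 8 repeatedly:
23266 ÷ 8 = 2908 remainder 2
2908 ÷ 8 = 363 remainder 4
363 ÷ 8 = 45 remainder 3
45 ÷ 8 = 5 remainder 5
5 ÷ 8 = 0 remainder 5
Reading remainders bottom-up:
= 0o55342


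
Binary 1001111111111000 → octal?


Group into 3-bit groups: 001001111111111000
  001 = 1
  001 = 1
  111 = 7
  111 = 7
  111 = 7
  000 = 0
= 0o117770


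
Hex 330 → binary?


Each hex digit → 4 binary bits:
  3 = 0011
  3 = 0011
  0 = 0000
Concatenate: 0011 0011 0000
= 001100110000


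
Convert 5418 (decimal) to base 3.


Divide by 3 repeatedly:
5418 ÷ 3 = 1806 remainder 0
1806 ÷ 3 = 602 remainder 0
602 ÷ 3 = 200 remainder 2
200 ÷ 3 = 66 remainder 2
66 ÷ 3 = 22 remainder 0
22 ÷ 3 = 7 remainder 1
7 ÷ 3 = 2 remainder 1
2 ÷ 3 = 0 remainder 2
Reading remainders bottom-up:
= 21102200


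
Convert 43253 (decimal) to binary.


Divide by 2 repeatedly:
43253 ÷ 2 = 21626 remainder 1
21626 ÷ 2 = 10813 remainder 0
10813 ÷ 2 = 5406 remainder 1
5406 ÷ 2 = 2703 remainder 0
2703 ÷ 2 = 1351 remainder 1
1351 ÷ 2 = 675 remainder 1
675 ÷ 2 = 337 remainder 1
337 ÷ 2 = 168 remainder 1
168 ÷ 2 = 84 remainder 0
84 ÷ 2 = 42 remainder 0
42 ÷ 2 = 21 remainder 0
21 ÷ 2 = 10 remainder 1
10 ÷ 2 = 5 remainder 0
5 ÷ 2 = 2 remainder 1
2 ÷ 2 = 1 remainder 0
1 ÷ 2 = 0 remainder 1
Reading remainders bottom-up:
= 1010100011110101


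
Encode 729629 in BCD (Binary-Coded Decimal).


Each digit → 4-bit binary:
  7 → 0111
  2 → 0010
  9 → 1001
  6 → 0110
  2 → 0010
  9 → 1001
= 0111 0010 1001 0110 0010 1001


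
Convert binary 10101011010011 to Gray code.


Binary: 10101011010011
Gray code: G = B XOR (B >> 1)
B >> 1 = 01010101101001
10101011010011 XOR 01010101101001:
  1 XOR 0 = 1
  0 XOR 1 = 1
  1 XOR 0 = 1
  0 XOR 1 = 1
  1 XOR 0 = 1
  0 XOR 1 = 1
  1 XOR 0 = 1
  1 XOR 1 = 0
  0 XOR 1 = 1
  1 XOR 0 = 1
  0 XOR 1 = 1
  0 XOR 0 = 0
  1 XOR 0 = 1
  1 XOR 1 = 0
= 11111110111010


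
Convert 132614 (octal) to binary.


Each octal digit → 3 binary bits:
  1 = 001
  3 = 011
  2 = 010
  6 = 110
  1 = 001
  4 = 100
Concatenate: 001 011 010 110 001 100
= 001011010110001100


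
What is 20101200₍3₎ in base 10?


Positional values (base 3):
  0 × 3^0 = 0 × 1 = 0
  0 × 3^1 = 0 × 3 = 0
  2 × 3^2 = 2 × 9 = 18
  1 × 3^3 = 1 × 27 = 27
  0 × 3^4 = 0 × 81 = 0
  1 × 3^5 = 1 × 243 = 243
  0 × 3^6 = 0 × 729 = 0
  2 × 3^7 = 2 × 2187 = 4374
Sum = 0 + 0 + 18 + 27 + 0 + 243 + 0 + 4374
= 4662


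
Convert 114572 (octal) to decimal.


Positional values:
Position 0: 2 × 8^0 = 2
Position 1: 7 × 8^1 = 56
Position 2: 5 × 8^2 = 320
Position 3: 4 × 8^3 = 2048
Position 4: 1 × 8^4 = 4096
Position 5: 1 × 8^5 = 32768
Sum = 2 + 56 + 320 + 2048 + 4096 + 32768
= 39290


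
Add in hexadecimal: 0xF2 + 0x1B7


Align and add column by column (LSB to MSB, each column mod 16 with carry):
  00F2
+ 01B7
  ----
  col 0: 2(2) + 7(7) + 0 (carry in) = 9 → 9(9), carry out 0
  col 1: F(15) + B(11) + 0 (carry in) = 26 → A(10), carry out 1
  col 2: 0(0) + 1(1) + 1 (carry in) = 2 → 2(2), carry out 0
  col 3: 0(0) + 0(0) + 0 (carry in) = 0 → 0(0), carry out 0
Reading digits MSB→LSB: 02A9
Strip leading zeros: 2A9
= 0x2A9


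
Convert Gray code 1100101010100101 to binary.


Gray code: 1100101010100101
MSB stays the same: 1
Each subsequent bit = prev_binary XOR current_gray:
  B[1] = 1 XOR 1 = 0
  B[2] = 0 XOR 0 = 0
  B[3] = 0 XOR 0 = 0
  B[4] = 0 XOR 1 = 1
  B[5] = 1 XOR 0 = 1
  B[6] = 1 XOR 1 = 0
  B[7] = 0 XOR 0 = 0
  B[8] = 0 XOR 1 = 1
  B[9] = 1 XOR 0 = 1
  B[10] = 1 XOR 1 = 0
  B[11] = 0 XOR 0 = 0
  B[12] = 0 XOR 0 = 0
  B[13] = 0 XOR 1 = 1
  B[14] = 1 XOR 0 = 1
  B[15] = 1 XOR 1 = 0
= 1000110011000110 (36038 decimal)


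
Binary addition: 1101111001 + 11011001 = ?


Align and add column by column (LSB to MSB, carry propagating):
  01101111001
+ 00011011001
  -----------
  col 0: 1 + 1 + 0 (carry in) = 2 → bit 0, carry out 1
  col 1: 0 + 0 + 1 (carry in) = 1 → bit 1, carry out 0
  col 2: 0 + 0 + 0 (carry in) = 0 → bit 0, carry out 0
  col 3: 1 + 1 + 0 (carry in) = 2 → bit 0, carry out 1
  col 4: 1 + 1 + 1 (carry in) = 3 → bit 1, carry out 1
  col 5: 1 + 0 + 1 (carry in) = 2 → bit 0, carry out 1
  col 6: 1 + 1 + 1 (carry in) = 3 → bit 1, carry out 1
  col 7: 0 + 1 + 1 (carry in) = 2 → bit 0, carry out 1
  col 8: 1 + 0 + 1 (carry in) = 2 → bit 0, carry out 1
  col 9: 1 + 0 + 1 (carry in) = 2 → bit 0, carry out 1
  col 10: 0 + 0 + 1 (carry in) = 1 → bit 1, carry out 0
Reading bits MSB→LSB: 10001010010
Strip leading zeros: 10001010010
= 10001010010


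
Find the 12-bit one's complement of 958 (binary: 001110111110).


Original: 001110111110
Invert all bits:
  bit 0: 0 → 1
  bit 1: 0 → 1
  bit 2: 1 → 0
  bit 3: 1 → 0
  bit 4: 1 → 0
  bit 5: 0 → 1
  bit 6: 1 → 0
  bit 7: 1 → 0
  bit 8: 1 → 0
  bit 9: 1 → 0
  bit 10: 1 → 0
  bit 11: 0 → 1
= 110001000001


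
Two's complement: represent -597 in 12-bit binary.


Original: 001001010101
Step 1 - Invert all bits: 110110101010
Step 2 - Add 1: 110110101010 + 1
= 110110101011 (represents -597)


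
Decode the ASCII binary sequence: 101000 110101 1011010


Codes (binary): 101000 110101 1011010
Per-code ASCII lookup:
  101000 = 40  (special character) → '('
  110101 = 53  (range 48-57: digits, 53 - 48 = 5) → '5'
  1011010 = 90  (range 65-90: uppercase, 90 - 65 = 25) → 'Z'
= '(5Z'


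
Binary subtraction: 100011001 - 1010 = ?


Align and subtract column by column (LSB to MSB, borrowing when needed):
  100011001
- 000001010
  ---------
  col 0: (1 - 0 borrow-in) - 0 → 1 - 0 = 1, borrow out 0
  col 1: (0 - 0 borrow-in) - 1 → borrow from next column: (0+2) - 1 = 1, borrow out 1
  col 2: (0 - 1 borrow-in) - 0 → borrow from next column: (-1+2) - 0 = 1, borrow out 1
  col 3: (1 - 1 borrow-in) - 1 → borrow from next column: (0+2) - 1 = 1, borrow out 1
  col 4: (1 - 1 borrow-in) - 0 → 0 - 0 = 0, borrow out 0
  col 5: (0 - 0 borrow-in) - 0 → 0 - 0 = 0, borrow out 0
  col 6: (0 - 0 borrow-in) - 0 → 0 - 0 = 0, borrow out 0
  col 7: (0 - 0 borrow-in) - 0 → 0 - 0 = 0, borrow out 0
  col 8: (1 - 0 borrow-in) - 0 → 1 - 0 = 1, borrow out 0
Reading bits MSB→LSB: 100001111
Strip leading zeros: 100001111
= 100001111


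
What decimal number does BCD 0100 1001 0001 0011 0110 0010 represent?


Each 4-bit group → digit:
  0100 → 4
  1001 → 9
  0001 → 1
  0011 → 3
  0110 → 6
  0010 → 2
= 491362


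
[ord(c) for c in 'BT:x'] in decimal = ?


String: 'BT:x'  (4 characters)
Per-character ASCII lookup:
  'B': uppercase starts at 65: 'B' = 65 + 1 = 66
  'T': uppercase starts at 65: 'T' = 65 + 19 = 84
  ':': special character: ':' = 58
  'x': lowercase starts at 97: 'x' = 97 + 23 = 120
= 66 84 58 120


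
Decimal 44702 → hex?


Divide by 16 repeatedly:
44702 ÷ 16 = 2793 remainder 14 (E)
2793 ÷ 16 = 174 remainder 9 (9)
174 ÷ 16 = 10 remainder 14 (E)
10 ÷ 16 = 0 remainder 10 (A)
Reading remainders bottom-up:
= 0xAE9E


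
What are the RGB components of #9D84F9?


Hex: #9D84F9
R = 9D₁₆ = 157
G = 84₁₆ = 132
B = F9₁₆ = 249
= RGB(157, 132, 249)


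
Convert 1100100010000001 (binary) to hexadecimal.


Group into 4-bit nibbles: 1100100010000001
  1100 = C
  1000 = 8
  1000 = 8
  0001 = 1
= 0xC881


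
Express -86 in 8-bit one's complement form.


Original: 01010110
Invert all bits:
  bit 0: 0 → 1
  bit 1: 1 → 0
  bit 2: 0 → 1
  bit 3: 1 → 0
  bit 4: 0 → 1
  bit 5: 1 → 0
  bit 6: 1 → 0
  bit 7: 0 → 1
= 10101001


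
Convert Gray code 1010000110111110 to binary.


Gray code: 1010000110111110
MSB stays the same: 1
Each subsequent bit = prev_binary XOR current_gray:
  B[1] = 1 XOR 0 = 1
  B[2] = 1 XOR 1 = 0
  B[3] = 0 XOR 0 = 0
  B[4] = 0 XOR 0 = 0
  B[5] = 0 XOR 0 = 0
  B[6] = 0 XOR 0 = 0
  B[7] = 0 XOR 1 = 1
  B[8] = 1 XOR 1 = 0
  B[9] = 0 XOR 0 = 0
  B[10] = 0 XOR 1 = 1
  B[11] = 1 XOR 1 = 0
  B[12] = 0 XOR 1 = 1
  B[13] = 1 XOR 1 = 0
  B[14] = 0 XOR 1 = 1
  B[15] = 1 XOR 0 = 1
= 1100000100101011 (49451 decimal)


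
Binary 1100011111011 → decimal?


Positional values:
Bit 0: 1 × 2^0 = 1
Bit 1: 1 × 2^1 = 2
Bit 3: 1 × 2^3 = 8
Bit 4: 1 × 2^4 = 16
Bit 5: 1 × 2^5 = 32
Bit 6: 1 × 2^6 = 64
Bit 7: 1 × 2^7 = 128
Bit 11: 1 × 2^11 = 2048
Bit 12: 1 × 2^12 = 4096
Sum = 1 + 2 + 8 + 16 + 32 + 64 + 128 + 2048 + 4096
= 6395


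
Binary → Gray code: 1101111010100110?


Binary: 1101111010100110
Gray code: G = B XOR (B >> 1)
B >> 1 = 0110111101010011
1101111010100110 XOR 0110111101010011:
  1 XOR 0 = 1
  1 XOR 1 = 0
  0 XOR 1 = 1
  1 XOR 0 = 1
  1 XOR 1 = 0
  1 XOR 1 = 0
  1 XOR 1 = 0
  0 XOR 1 = 1
  1 XOR 0 = 1
  0 XOR 1 = 1
  1 XOR 0 = 1
  0 XOR 1 = 1
  0 XOR 0 = 0
  1 XOR 0 = 1
  1 XOR 1 = 0
  0 XOR 1 = 1
= 1011000111110101


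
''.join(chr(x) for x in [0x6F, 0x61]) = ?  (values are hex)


Codes (hex): 0x6F 0x61
Per-code ASCII lookup:
  0x6F = 111  (range 97-122: lowercase, 111 - 97 = 14) → 'o'
  0x61 = 97  (range 97-122: lowercase, 97 - 97 = 0) → 'a'
= 'oa'


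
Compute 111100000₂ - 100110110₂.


Align and subtract column by column (LSB to MSB, borrowing when needed):
  111100000
- 100110110
  ---------
  col 0: (0 - 0 borrow-in) - 0 → 0 - 0 = 0, borrow out 0
  col 1: (0 - 0 borrow-in) - 1 → borrow from next column: (0+2) - 1 = 1, borrow out 1
  col 2: (0 - 1 borrow-in) - 1 → borrow from next column: (-1+2) - 1 = 0, borrow out 1
  col 3: (0 - 1 borrow-in) - 0 → borrow from next column: (-1+2) - 0 = 1, borrow out 1
  col 4: (0 - 1 borrow-in) - 1 → borrow from next column: (-1+2) - 1 = 0, borrow out 1
  col 5: (1 - 1 borrow-in) - 1 → borrow from next column: (0+2) - 1 = 1, borrow out 1
  col 6: (1 - 1 borrow-in) - 0 → 0 - 0 = 0, borrow out 0
  col 7: (1 - 0 borrow-in) - 0 → 1 - 0 = 1, borrow out 0
  col 8: (1 - 0 borrow-in) - 1 → 1 - 1 = 0, borrow out 0
Reading bits MSB→LSB: 010101010
Strip leading zeros: 10101010
= 10101010


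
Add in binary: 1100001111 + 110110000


Align and add column by column (LSB to MSB, carry propagating):
  01100001111
+ 00110110000
  -----------
  col 0: 1 + 0 + 0 (carry in) = 1 → bit 1, carry out 0
  col 1: 1 + 0 + 0 (carry in) = 1 → bit 1, carry out 0
  col 2: 1 + 0 + 0 (carry in) = 1 → bit 1, carry out 0
  col 3: 1 + 0 + 0 (carry in) = 1 → bit 1, carry out 0
  col 4: 0 + 1 + 0 (carry in) = 1 → bit 1, carry out 0
  col 5: 0 + 1 + 0 (carry in) = 1 → bit 1, carry out 0
  col 6: 0 + 0 + 0 (carry in) = 0 → bit 0, carry out 0
  col 7: 0 + 1 + 0 (carry in) = 1 → bit 1, carry out 0
  col 8: 1 + 1 + 0 (carry in) = 2 → bit 0, carry out 1
  col 9: 1 + 0 + 1 (carry in) = 2 → bit 0, carry out 1
  col 10: 0 + 0 + 1 (carry in) = 1 → bit 1, carry out 0
Reading bits MSB→LSB: 10010111111
Strip leading zeros: 10010111111
= 10010111111


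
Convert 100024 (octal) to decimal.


Positional values:
Position 0: 4 × 8^0 = 4
Position 1: 2 × 8^1 = 16
Position 2: 0 × 8^2 = 0
Position 3: 0 × 8^3 = 0
Position 4: 0 × 8^4 = 0
Position 5: 1 × 8^5 = 32768
Sum = 4 + 16 + 0 + 0 + 0 + 32768
= 32788


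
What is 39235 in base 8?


Divide by 8 repeatedly:
39235 ÷ 8 = 4904 remainder 3
4904 ÷ 8 = 613 remainder 0
613 ÷ 8 = 76 remainder 5
76 ÷ 8 = 9 remainder 4
9 ÷ 8 = 1 remainder 1
1 ÷ 8 = 0 remainder 1
Reading remainders bottom-up:
= 0o114503


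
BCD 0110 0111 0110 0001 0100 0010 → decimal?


Each 4-bit group → digit:
  0110 → 6
  0111 → 7
  0110 → 6
  0001 → 1
  0100 → 4
  0010 → 2
= 676142


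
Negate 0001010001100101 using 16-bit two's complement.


Original: 0001010001100101
Step 1 - Invert all bits: 1110101110011010
Step 2 - Add 1: 1110101110011010 + 1
= 1110101110011011 (represents -5221)


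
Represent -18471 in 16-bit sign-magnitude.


Sign bit: 1 (negative)
Magnitude: 18471 = 100100000100111
= 1100100000100111


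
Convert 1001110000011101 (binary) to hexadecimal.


Group into 4-bit nibbles: 1001110000011101
  1001 = 9
  1100 = C
  0001 = 1
  1101 = D
= 0x9C1D


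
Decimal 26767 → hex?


Divide by 16 repeatedly:
26767 ÷ 16 = 1672 remainder 15 (F)
1672 ÷ 16 = 104 remainder 8 (8)
104 ÷ 16 = 6 remainder 8 (8)
6 ÷ 16 = 0 remainder 6 (6)
Reading remainders bottom-up:
= 0x688F


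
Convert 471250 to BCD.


Each digit → 4-bit binary:
  4 → 0100
  7 → 0111
  1 → 0001
  2 → 0010
  5 → 0101
  0 → 0000
= 0100 0111 0001 0010 0101 0000


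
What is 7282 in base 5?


Divide by 5 repeatedly:
7282 ÷ 5 = 1456 remainder 2
1456 ÷ 5 = 291 remainder 1
291 ÷ 5 = 58 remainder 1
58 ÷ 5 = 11 remainder 3
11 ÷ 5 = 2 remainder 1
2 ÷ 5 = 0 remainder 2
Reading remainders bottom-up:
= 213112


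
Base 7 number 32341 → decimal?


Positional values (base 7):
  1 × 7^0 = 1 × 1 = 1
  4 × 7^1 = 4 × 7 = 28
  3 × 7^2 = 3 × 49 = 147
  2 × 7^3 = 2 × 343 = 686
  3 × 7^4 = 3 × 2401 = 7203
Sum = 1 + 28 + 147 + 686 + 7203
= 8065


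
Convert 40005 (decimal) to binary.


Divide by 2 repeatedly:
40005 ÷ 2 = 20002 remainder 1
20002 ÷ 2 = 10001 remainder 0
10001 ÷ 2 = 5000 remainder 1
5000 ÷ 2 = 2500 remainder 0
2500 ÷ 2 = 1250 remainder 0
1250 ÷ 2 = 625 remainder 0
625 ÷ 2 = 312 remainder 1
312 ÷ 2 = 156 remainder 0
156 ÷ 2 = 78 remainder 0
78 ÷ 2 = 39 remainder 0
39 ÷ 2 = 19 remainder 1
19 ÷ 2 = 9 remainder 1
9 ÷ 2 = 4 remainder 1
4 ÷ 2 = 2 remainder 0
2 ÷ 2 = 1 remainder 0
1 ÷ 2 = 0 remainder 1
Reading remainders bottom-up:
= 1001110001000101


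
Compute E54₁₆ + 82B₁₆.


Align and add column by column (LSB to MSB, each column mod 16 with carry):
  0E54
+ 082B
  ----
  col 0: 4(4) + B(11) + 0 (carry in) = 15 → F(15), carry out 0
  col 1: 5(5) + 2(2) + 0 (carry in) = 7 → 7(7), carry out 0
  col 2: E(14) + 8(8) + 0 (carry in) = 22 → 6(6), carry out 1
  col 3: 0(0) + 0(0) + 1 (carry in) = 1 → 1(1), carry out 0
Reading digits MSB→LSB: 167F
Strip leading zeros: 167F
= 0x167F


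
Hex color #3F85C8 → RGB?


Hex: #3F85C8
R = 3F₁₆ = 63
G = 85₁₆ = 133
B = C8₁₆ = 200
= RGB(63, 133, 200)


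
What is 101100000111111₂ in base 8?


Group into 3-bit groups: 101100000111111
  101 = 5
  100 = 4
  000 = 0
  111 = 7
  111 = 7
= 0o54077


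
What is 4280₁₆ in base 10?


Positional values:
Position 0: 0 × 16^0 = 0 × 1 = 0
Position 1: 8 × 16^1 = 8 × 16 = 128
Position 2: 2 × 16^2 = 2 × 256 = 512
Position 3: 4 × 16^3 = 4 × 4096 = 16384
Sum = 0 + 128 + 512 + 16384
= 17024


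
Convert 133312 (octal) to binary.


Each octal digit → 3 binary bits:
  1 = 001
  3 = 011
  3 = 011
  3 = 011
  1 = 001
  2 = 010
Concatenate: 001 011 011 011 001 010
= 001011011011001010


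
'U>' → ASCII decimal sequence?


String: 'U>'  (2 characters)
Per-character ASCII lookup:
  'U': uppercase starts at 65: 'U' = 65 + 20 = 85
  '>': special character: '>' = 62
= 85 62


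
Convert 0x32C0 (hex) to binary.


Each hex digit → 4 binary bits:
  3 = 0011
  2 = 0010
  C = 1100
  0 = 0000
Concatenate: 0011 0010 1100 0000
= 0011001011000000


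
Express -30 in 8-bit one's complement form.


Original: 00011110
Invert all bits:
  bit 0: 0 → 1
  bit 1: 0 → 1
  bit 2: 0 → 1
  bit 3: 1 → 0
  bit 4: 1 → 0
  bit 5: 1 → 0
  bit 6: 1 → 0
  bit 7: 0 → 1
= 11100001


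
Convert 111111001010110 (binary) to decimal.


Positional values:
Bit 1: 1 × 2^1 = 2
Bit 2: 1 × 2^2 = 4
Bit 4: 1 × 2^4 = 16
Bit 6: 1 × 2^6 = 64
Bit 9: 1 × 2^9 = 512
Bit 10: 1 × 2^10 = 1024
Bit 11: 1 × 2^11 = 2048
Bit 12: 1 × 2^12 = 4096
Bit 13: 1 × 2^13 = 8192
Bit 14: 1 × 2^14 = 16384
Sum = 2 + 4 + 16 + 64 + 512 + 1024 + 2048 + 4096 + 8192 + 16384
= 32342


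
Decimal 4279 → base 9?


Divide by 9 repeatedly:
4279 ÷ 9 = 475 remainder 4
475 ÷ 9 = 52 remainder 7
52 ÷ 9 = 5 remainder 7
5 ÷ 9 = 0 remainder 5
Reading remainders bottom-up:
= 5774


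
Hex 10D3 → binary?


Each hex digit → 4 binary bits:
  1 = 0001
  0 = 0000
  D = 1101
  3 = 0011
Concatenate: 0001 0000 1101 0011
= 0001000011010011


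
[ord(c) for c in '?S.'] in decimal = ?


String: '?S.'  (3 characters)
Per-character ASCII lookup:
  '?': special character: '?' = 63
  'S': uppercase starts at 65: 'S' = 65 + 18 = 83
  '.': special character: '.' = 46
= 63 83 46


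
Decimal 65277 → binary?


Divide by 2 repeatedly:
65277 ÷ 2 = 32638 remainder 1
32638 ÷ 2 = 16319 remainder 0
16319 ÷ 2 = 8159 remainder 1
8159 ÷ 2 = 4079 remainder 1
4079 ÷ 2 = 2039 remainder 1
2039 ÷ 2 = 1019 remainder 1
1019 ÷ 2 = 509 remainder 1
509 ÷ 2 = 254 remainder 1
254 ÷ 2 = 127 remainder 0
127 ÷ 2 = 63 remainder 1
63 ÷ 2 = 31 remainder 1
31 ÷ 2 = 15 remainder 1
15 ÷ 2 = 7 remainder 1
7 ÷ 2 = 3 remainder 1
3 ÷ 2 = 1 remainder 1
1 ÷ 2 = 0 remainder 1
Reading remainders bottom-up:
= 1111111011111101


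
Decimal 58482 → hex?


Divide by 16 repeatedly:
58482 ÷ 16 = 3655 remainder 2 (2)
3655 ÷ 16 = 228 remainder 7 (7)
228 ÷ 16 = 14 remainder 4 (4)
14 ÷ 16 = 0 remainder 14 (E)
Reading remainders bottom-up:
= 0xE472


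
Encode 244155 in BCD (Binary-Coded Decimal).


Each digit → 4-bit binary:
  2 → 0010
  4 → 0100
  4 → 0100
  1 → 0001
  5 → 0101
  5 → 0101
= 0010 0100 0100 0001 0101 0101


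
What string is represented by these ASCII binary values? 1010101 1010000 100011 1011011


Codes (binary): 1010101 1010000 100011 1011011
Per-code ASCII lookup:
  1010101 = 85  (range 65-90: uppercase, 85 - 65 = 20) → 'U'
  1010000 = 80  (range 65-90: uppercase, 80 - 65 = 15) → 'P'
  100011 = 35  (special character) → '#'
  1011011 = 91  (special character) → '['
= 'UP#['


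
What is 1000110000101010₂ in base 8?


Group into 3-bit groups: 001000110000101010
  001 = 1
  000 = 0
  110 = 6
  000 = 0
  101 = 5
  010 = 2
= 0o106052


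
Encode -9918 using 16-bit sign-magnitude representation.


Sign bit: 1 (negative)
Magnitude: 9918 = 010011010111110
= 1010011010111110


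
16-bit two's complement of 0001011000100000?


Original: 0001011000100000
Step 1 - Invert all bits: 1110100111011111
Step 2 - Add 1: 1110100111011111 + 1
= 1110100111100000 (represents -5664)


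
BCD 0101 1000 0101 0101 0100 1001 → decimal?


Each 4-bit group → digit:
  0101 → 5
  1000 → 8
  0101 → 5
  0101 → 5
  0100 → 4
  1001 → 9
= 585549


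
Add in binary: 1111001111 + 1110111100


Align and add column by column (LSB to MSB, carry propagating):
  01111001111
+ 01110111100
  -----------
  col 0: 1 + 0 + 0 (carry in) = 1 → bit 1, carry out 0
  col 1: 1 + 0 + 0 (carry in) = 1 → bit 1, carry out 0
  col 2: 1 + 1 + 0 (carry in) = 2 → bit 0, carry out 1
  col 3: 1 + 1 + 1 (carry in) = 3 → bit 1, carry out 1
  col 4: 0 + 1 + 1 (carry in) = 2 → bit 0, carry out 1
  col 5: 0 + 1 + 1 (carry in) = 2 → bit 0, carry out 1
  col 6: 1 + 0 + 1 (carry in) = 2 → bit 0, carry out 1
  col 7: 1 + 1 + 1 (carry in) = 3 → bit 1, carry out 1
  col 8: 1 + 1 + 1 (carry in) = 3 → bit 1, carry out 1
  col 9: 1 + 1 + 1 (carry in) = 3 → bit 1, carry out 1
  col 10: 0 + 0 + 1 (carry in) = 1 → bit 1, carry out 0
Reading bits MSB→LSB: 11110001011
Strip leading zeros: 11110001011
= 11110001011


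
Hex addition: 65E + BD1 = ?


Align and add column by column (LSB to MSB, each column mod 16 with carry):
  065E
+ 0BD1
  ----
  col 0: E(14) + 1(1) + 0 (carry in) = 15 → F(15), carry out 0
  col 1: 5(5) + D(13) + 0 (carry in) = 18 → 2(2), carry out 1
  col 2: 6(6) + B(11) + 1 (carry in) = 18 → 2(2), carry out 1
  col 3: 0(0) + 0(0) + 1 (carry in) = 1 → 1(1), carry out 0
Reading digits MSB→LSB: 122F
Strip leading zeros: 122F
= 0x122F


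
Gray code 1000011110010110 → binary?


Gray code: 1000011110010110
MSB stays the same: 1
Each subsequent bit = prev_binary XOR current_gray:
  B[1] = 1 XOR 0 = 1
  B[2] = 1 XOR 0 = 1
  B[3] = 1 XOR 0 = 1
  B[4] = 1 XOR 0 = 1
  B[5] = 1 XOR 1 = 0
  B[6] = 0 XOR 1 = 1
  B[7] = 1 XOR 1 = 0
  B[8] = 0 XOR 1 = 1
  B[9] = 1 XOR 0 = 1
  B[10] = 1 XOR 0 = 1
  B[11] = 1 XOR 1 = 0
  B[12] = 0 XOR 0 = 0
  B[13] = 0 XOR 1 = 1
  B[14] = 1 XOR 1 = 0
  B[15] = 0 XOR 0 = 0
= 1111101011100100 (64228 decimal)


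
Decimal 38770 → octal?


Divide by 8 repeatedly:
38770 ÷ 8 = 4846 remainder 2
4846 ÷ 8 = 605 remainder 6
605 ÷ 8 = 75 remainder 5
75 ÷ 8 = 9 remainder 3
9 ÷ 8 = 1 remainder 1
1 ÷ 8 = 0 remainder 1
Reading remainders bottom-up:
= 0o113562


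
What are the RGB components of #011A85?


Hex: #011A85
R = 01₁₆ = 1
G = 1A₁₆ = 26
B = 85₁₆ = 133
= RGB(1, 26, 133)


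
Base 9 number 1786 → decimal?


Positional values (base 9):
  6 × 9^0 = 6 × 1 = 6
  8 × 9^1 = 8 × 9 = 72
  7 × 9^2 = 7 × 81 = 567
  1 × 9^3 = 1 × 729 = 729
Sum = 6 + 72 + 567 + 729
= 1374


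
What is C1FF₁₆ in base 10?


Positional values:
Position 0: F × 16^0 = 15 × 1 = 15
Position 1: F × 16^1 = 15 × 16 = 240
Position 2: 1 × 16^2 = 1 × 256 = 256
Position 3: C × 16^3 = 12 × 4096 = 49152
Sum = 15 + 240 + 256 + 49152
= 49663


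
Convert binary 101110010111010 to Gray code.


Binary: 101110010111010
Gray code: G = B XOR (B >> 1)
B >> 1 = 010111001011101
101110010111010 XOR 010111001011101:
  1 XOR 0 = 1
  0 XOR 1 = 1
  1 XOR 0 = 1
  1 XOR 1 = 0
  1 XOR 1 = 0
  0 XOR 1 = 1
  0 XOR 0 = 0
  1 XOR 0 = 1
  0 XOR 1 = 1
  1 XOR 0 = 1
  1 XOR 1 = 0
  1 XOR 1 = 0
  0 XOR 1 = 1
  1 XOR 0 = 1
  0 XOR 1 = 1
= 111001011100111


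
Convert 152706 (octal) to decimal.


Positional values:
Position 0: 6 × 8^0 = 6
Position 1: 0 × 8^1 = 0
Position 2: 7 × 8^2 = 448
Position 3: 2 × 8^3 = 1024
Position 4: 5 × 8^4 = 20480
Position 5: 1 × 8^5 = 32768
Sum = 6 + 0 + 448 + 1024 + 20480 + 32768
= 54726


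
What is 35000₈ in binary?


Each octal digit → 3 binary bits:
  3 = 011
  5 = 101
  0 = 000
  0 = 000
  0 = 000
Concatenate: 011 101 000 000 000
= 011101000000000


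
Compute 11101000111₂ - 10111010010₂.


Align and subtract column by column (LSB to MSB, borrowing when needed):
  11101000111
- 10111010010
  -----------
  col 0: (1 - 0 borrow-in) - 0 → 1 - 0 = 1, borrow out 0
  col 1: (1 - 0 borrow-in) - 1 → 1 - 1 = 0, borrow out 0
  col 2: (1 - 0 borrow-in) - 0 → 1 - 0 = 1, borrow out 0
  col 3: (0 - 0 borrow-in) - 0 → 0 - 0 = 0, borrow out 0
  col 4: (0 - 0 borrow-in) - 1 → borrow from next column: (0+2) - 1 = 1, borrow out 1
  col 5: (0 - 1 borrow-in) - 0 → borrow from next column: (-1+2) - 0 = 1, borrow out 1
  col 6: (1 - 1 borrow-in) - 1 → borrow from next column: (0+2) - 1 = 1, borrow out 1
  col 7: (0 - 1 borrow-in) - 1 → borrow from next column: (-1+2) - 1 = 0, borrow out 1
  col 8: (1 - 1 borrow-in) - 1 → borrow from next column: (0+2) - 1 = 1, borrow out 1
  col 9: (1 - 1 borrow-in) - 0 → 0 - 0 = 0, borrow out 0
  col 10: (1 - 0 borrow-in) - 1 → 1 - 1 = 0, borrow out 0
Reading bits MSB→LSB: 00101110101
Strip leading zeros: 101110101
= 101110101


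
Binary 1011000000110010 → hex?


Group into 4-bit nibbles: 1011000000110010
  1011 = B
  0000 = 0
  0011 = 3
  0010 = 2
= 0xB032


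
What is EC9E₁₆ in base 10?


Positional values:
Position 0: E × 16^0 = 14 × 1 = 14
Position 1: 9 × 16^1 = 9 × 16 = 144
Position 2: C × 16^2 = 12 × 256 = 3072
Position 3: E × 16^3 = 14 × 4096 = 57344
Sum = 14 + 144 + 3072 + 57344
= 60574


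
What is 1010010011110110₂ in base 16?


Group into 4-bit nibbles: 1010010011110110
  1010 = A
  0100 = 4
  1111 = F
  0110 = 6
= 0xA4F6


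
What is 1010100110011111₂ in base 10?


Positional values:
Bit 0: 1 × 2^0 = 1
Bit 1: 1 × 2^1 = 2
Bit 2: 1 × 2^2 = 4
Bit 3: 1 × 2^3 = 8
Bit 4: 1 × 2^4 = 16
Bit 7: 1 × 2^7 = 128
Bit 8: 1 × 2^8 = 256
Bit 11: 1 × 2^11 = 2048
Bit 13: 1 × 2^13 = 8192
Bit 15: 1 × 2^15 = 32768
Sum = 1 + 2 + 4 + 8 + 16 + 128 + 256 + 2048 + 8192 + 32768
= 43423


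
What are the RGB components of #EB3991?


Hex: #EB3991
R = EB₁₆ = 235
G = 39₁₆ = 57
B = 91₁₆ = 145
= RGB(235, 57, 145)


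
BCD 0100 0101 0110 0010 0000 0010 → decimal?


Each 4-bit group → digit:
  0100 → 4
  0101 → 5
  0110 → 6
  0010 → 2
  0000 → 0
  0010 → 2
= 456202


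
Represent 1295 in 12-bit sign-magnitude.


Sign bit: 0 (positive)
Magnitude: 1295 = 10100001111
= 010100001111


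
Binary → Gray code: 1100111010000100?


Binary: 1100111010000100
Gray code: G = B XOR (B >> 1)
B >> 1 = 0110011101000010
1100111010000100 XOR 0110011101000010:
  1 XOR 0 = 1
  1 XOR 1 = 0
  0 XOR 1 = 1
  0 XOR 0 = 0
  1 XOR 0 = 1
  1 XOR 1 = 0
  1 XOR 1 = 0
  0 XOR 1 = 1
  1 XOR 0 = 1
  0 XOR 1 = 1
  0 XOR 0 = 0
  0 XOR 0 = 0
  0 XOR 0 = 0
  1 XOR 0 = 1
  0 XOR 1 = 1
  0 XOR 0 = 0
= 1010100111000110


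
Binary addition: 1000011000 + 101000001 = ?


Align and add column by column (LSB to MSB, carry propagating):
  01000011000
+ 00101000001
  -----------
  col 0: 0 + 1 + 0 (carry in) = 1 → bit 1, carry out 0
  col 1: 0 + 0 + 0 (carry in) = 0 → bit 0, carry out 0
  col 2: 0 + 0 + 0 (carry in) = 0 → bit 0, carry out 0
  col 3: 1 + 0 + 0 (carry in) = 1 → bit 1, carry out 0
  col 4: 1 + 0 + 0 (carry in) = 1 → bit 1, carry out 0
  col 5: 0 + 0 + 0 (carry in) = 0 → bit 0, carry out 0
  col 6: 0 + 1 + 0 (carry in) = 1 → bit 1, carry out 0
  col 7: 0 + 0 + 0 (carry in) = 0 → bit 0, carry out 0
  col 8: 0 + 1 + 0 (carry in) = 1 → bit 1, carry out 0
  col 9: 1 + 0 + 0 (carry in) = 1 → bit 1, carry out 0
  col 10: 0 + 0 + 0 (carry in) = 0 → bit 0, carry out 0
Reading bits MSB→LSB: 01101011001
Strip leading zeros: 1101011001
= 1101011001


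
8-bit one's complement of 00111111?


Original: 00111111
Invert all bits:
  bit 0: 0 → 1
  bit 1: 0 → 1
  bit 2: 1 → 0
  bit 3: 1 → 0
  bit 4: 1 → 0
  bit 5: 1 → 0
  bit 6: 1 → 0
  bit 7: 1 → 0
= 11000000


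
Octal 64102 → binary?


Each octal digit → 3 binary bits:
  6 = 110
  4 = 100
  1 = 001
  0 = 000
  2 = 010
Concatenate: 110 100 001 000 010
= 110100001000010


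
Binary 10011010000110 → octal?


Group into 3-bit groups: 010011010000110
  010 = 2
  011 = 3
  010 = 2
  000 = 0
  110 = 6
= 0o23206


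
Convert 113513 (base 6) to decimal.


Positional values (base 6):
  3 × 6^0 = 3 × 1 = 3
  1 × 6^1 = 1 × 6 = 6
  5 × 6^2 = 5 × 36 = 180
  3 × 6^3 = 3 × 216 = 648
  1 × 6^4 = 1 × 1296 = 1296
  1 × 6^5 = 1 × 7776 = 7776
Sum = 3 + 6 + 180 + 648 + 1296 + 7776
= 9909


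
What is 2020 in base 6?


Divide by 6 repeatedly:
2020 ÷ 6 = 336 remainder 4
336 ÷ 6 = 56 remainder 0
56 ÷ 6 = 9 remainder 2
9 ÷ 6 = 1 remainder 3
1 ÷ 6 = 0 remainder 1
Reading remainders bottom-up:
= 13204


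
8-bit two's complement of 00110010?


Original: 00110010
Step 1 - Invert all bits: 11001101
Step 2 - Add 1: 11001101 + 1
= 11001110 (represents -50)


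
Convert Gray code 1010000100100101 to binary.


Gray code: 1010000100100101
MSB stays the same: 1
Each subsequent bit = prev_binary XOR current_gray:
  B[1] = 1 XOR 0 = 1
  B[2] = 1 XOR 1 = 0
  B[3] = 0 XOR 0 = 0
  B[4] = 0 XOR 0 = 0
  B[5] = 0 XOR 0 = 0
  B[6] = 0 XOR 0 = 0
  B[7] = 0 XOR 1 = 1
  B[8] = 1 XOR 0 = 1
  B[9] = 1 XOR 0 = 1
  B[10] = 1 XOR 1 = 0
  B[11] = 0 XOR 0 = 0
  B[12] = 0 XOR 0 = 0
  B[13] = 0 XOR 1 = 1
  B[14] = 1 XOR 0 = 1
  B[15] = 1 XOR 1 = 0
= 1100000111000110 (49606 decimal)


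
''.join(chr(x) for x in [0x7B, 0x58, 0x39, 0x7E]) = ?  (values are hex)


Codes (hex): 0x7B 0x58 0x39 0x7E
Per-code ASCII lookup:
  0x7B = 123  (special character) → '{'
  0x58 = 88  (range 65-90: uppercase, 88 - 65 = 23) → 'X'
  0x39 = 57  (range 48-57: digits, 57 - 48 = 9) → '9'
  0x7E = 126  (special character) → '~'
= '{X9~'


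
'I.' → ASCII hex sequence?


String: 'I.'  (2 characters)
Per-character ASCII lookup:
  'I': uppercase starts at 65: 'I' = 65 + 8 = 73 → 0x49
  '.': special character: '.' = 46 → 0x2E
= 0x49 0x2E


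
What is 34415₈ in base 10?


Positional values:
Position 0: 5 × 8^0 = 5
Position 1: 1 × 8^1 = 8
Position 2: 4 × 8^2 = 256
Position 3: 4 × 8^3 = 2048
Position 4: 3 × 8^4 = 12288
Sum = 5 + 8 + 256 + 2048 + 12288
= 14605


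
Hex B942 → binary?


Each hex digit → 4 binary bits:
  B = 1011
  9 = 1001
  4 = 0100
  2 = 0010
Concatenate: 1011 1001 0100 0010
= 1011100101000010


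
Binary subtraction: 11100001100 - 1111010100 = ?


Align and subtract column by column (LSB to MSB, borrowing when needed):
  11100001100
- 01111010100
  -----------
  col 0: (0 - 0 borrow-in) - 0 → 0 - 0 = 0, borrow out 0
  col 1: (0 - 0 borrow-in) - 0 → 0 - 0 = 0, borrow out 0
  col 2: (1 - 0 borrow-in) - 1 → 1 - 1 = 0, borrow out 0
  col 3: (1 - 0 borrow-in) - 0 → 1 - 0 = 1, borrow out 0
  col 4: (0 - 0 borrow-in) - 1 → borrow from next column: (0+2) - 1 = 1, borrow out 1
  col 5: (0 - 1 borrow-in) - 0 → borrow from next column: (-1+2) - 0 = 1, borrow out 1
  col 6: (0 - 1 borrow-in) - 1 → borrow from next column: (-1+2) - 1 = 0, borrow out 1
  col 7: (0 - 1 borrow-in) - 1 → borrow from next column: (-1+2) - 1 = 0, borrow out 1
  col 8: (1 - 1 borrow-in) - 1 → borrow from next column: (0+2) - 1 = 1, borrow out 1
  col 9: (1 - 1 borrow-in) - 1 → borrow from next column: (0+2) - 1 = 1, borrow out 1
  col 10: (1 - 1 borrow-in) - 0 → 0 - 0 = 0, borrow out 0
Reading bits MSB→LSB: 01100111000
Strip leading zeros: 1100111000
= 1100111000


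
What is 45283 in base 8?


Divide by 8 repeatedly:
45283 ÷ 8 = 5660 remainder 3
5660 ÷ 8 = 707 remainder 4
707 ÷ 8 = 88 remainder 3
88 ÷ 8 = 11 remainder 0
11 ÷ 8 = 1 remainder 3
1 ÷ 8 = 0 remainder 1
Reading remainders bottom-up:
= 0o130343


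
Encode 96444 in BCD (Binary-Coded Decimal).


Each digit → 4-bit binary:
  9 → 1001
  6 → 0110
  4 → 0100
  4 → 0100
  4 → 0100
= 1001 0110 0100 0100 0100


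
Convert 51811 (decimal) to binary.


Divide by 2 repeatedly:
51811 ÷ 2 = 25905 remainder 1
25905 ÷ 2 = 12952 remainder 1
12952 ÷ 2 = 6476 remainder 0
6476 ÷ 2 = 3238 remainder 0
3238 ÷ 2 = 1619 remainder 0
1619 ÷ 2 = 809 remainder 1
809 ÷ 2 = 404 remainder 1
404 ÷ 2 = 202 remainder 0
202 ÷ 2 = 101 remainder 0
101 ÷ 2 = 50 remainder 1
50 ÷ 2 = 25 remainder 0
25 ÷ 2 = 12 remainder 1
12 ÷ 2 = 6 remainder 0
6 ÷ 2 = 3 remainder 0
3 ÷ 2 = 1 remainder 1
1 ÷ 2 = 0 remainder 1
Reading remainders bottom-up:
= 1100101001100011


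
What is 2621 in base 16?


Divide by 16 repeatedly:
2621 ÷ 16 = 163 remainder 13 (D)
163 ÷ 16 = 10 remainder 3 (3)
10 ÷ 16 = 0 remainder 10 (A)
Reading remainders bottom-up:
= 0xA3D


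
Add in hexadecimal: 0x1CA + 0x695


Align and add column by column (LSB to MSB, each column mod 16 with carry):
  01CA
+ 0695
  ----
  col 0: A(10) + 5(5) + 0 (carry in) = 15 → F(15), carry out 0
  col 1: C(12) + 9(9) + 0 (carry in) = 21 → 5(5), carry out 1
  col 2: 1(1) + 6(6) + 1 (carry in) = 8 → 8(8), carry out 0
  col 3: 0(0) + 0(0) + 0 (carry in) = 0 → 0(0), carry out 0
Reading digits MSB→LSB: 085F
Strip leading zeros: 85F
= 0x85F


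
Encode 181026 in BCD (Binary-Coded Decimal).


Each digit → 4-bit binary:
  1 → 0001
  8 → 1000
  1 → 0001
  0 → 0000
  2 → 0010
  6 → 0110
= 0001 1000 0001 0000 0010 0110


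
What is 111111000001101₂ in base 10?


Positional values:
Bit 0: 1 × 2^0 = 1
Bit 2: 1 × 2^2 = 4
Bit 3: 1 × 2^3 = 8
Bit 9: 1 × 2^9 = 512
Bit 10: 1 × 2^10 = 1024
Bit 11: 1 × 2^11 = 2048
Bit 12: 1 × 2^12 = 4096
Bit 13: 1 × 2^13 = 8192
Bit 14: 1 × 2^14 = 16384
Sum = 1 + 4 + 8 + 512 + 1024 + 2048 + 4096 + 8192 + 16384
= 32269


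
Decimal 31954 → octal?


Divide by 8 repeatedly:
31954 ÷ 8 = 3994 remainder 2
3994 ÷ 8 = 499 remainder 2
499 ÷ 8 = 62 remainder 3
62 ÷ 8 = 7 remainder 6
7 ÷ 8 = 0 remainder 7
Reading remainders bottom-up:
= 0o76322


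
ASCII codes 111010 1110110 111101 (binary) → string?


Codes (binary): 111010 1110110 111101
Per-code ASCII lookup:
  111010 = 58  (special character) → ':'
  1110110 = 118  (range 97-122: lowercase, 118 - 97 = 21) → 'v'
  111101 = 61  (special character) → '='
= ':v='


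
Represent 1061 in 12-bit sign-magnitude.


Sign bit: 0 (positive)
Magnitude: 1061 = 10000100101
= 010000100101


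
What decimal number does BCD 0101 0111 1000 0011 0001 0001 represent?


Each 4-bit group → digit:
  0101 → 5
  0111 → 7
  1000 → 8
  0011 → 3
  0001 → 1
  0001 → 1
= 578311


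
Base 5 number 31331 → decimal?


Positional values (base 5):
  1 × 5^0 = 1 × 1 = 1
  3 × 5^1 = 3 × 5 = 15
  3 × 5^2 = 3 × 25 = 75
  1 × 5^3 = 1 × 125 = 125
  3 × 5^4 = 3 × 625 = 1875
Sum = 1 + 15 + 75 + 125 + 1875
= 2091


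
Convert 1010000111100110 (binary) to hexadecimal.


Group into 4-bit nibbles: 1010000111100110
  1010 = A
  0001 = 1
  1110 = E
  0110 = 6
= 0xA1E6


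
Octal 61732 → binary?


Each octal digit → 3 binary bits:
  6 = 110
  1 = 001
  7 = 111
  3 = 011
  2 = 010
Concatenate: 110 001 111 011 010
= 110001111011010


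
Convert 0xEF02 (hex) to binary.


Each hex digit → 4 binary bits:
  E = 1110
  F = 1111
  0 = 0000
  2 = 0010
Concatenate: 1110 1111 0000 0010
= 1110111100000010


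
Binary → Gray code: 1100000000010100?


Binary: 1100000000010100
Gray code: G = B XOR (B >> 1)
B >> 1 = 0110000000001010
1100000000010100 XOR 0110000000001010:
  1 XOR 0 = 1
  1 XOR 1 = 0
  0 XOR 1 = 1
  0 XOR 0 = 0
  0 XOR 0 = 0
  0 XOR 0 = 0
  0 XOR 0 = 0
  0 XOR 0 = 0
  0 XOR 0 = 0
  0 XOR 0 = 0
  0 XOR 0 = 0
  1 XOR 0 = 1
  0 XOR 1 = 1
  1 XOR 0 = 1
  0 XOR 1 = 1
  0 XOR 0 = 0
= 1010000000011110


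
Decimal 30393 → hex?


Divide by 16 repeatedly:
30393 ÷ 16 = 1899 remainder 9 (9)
1899 ÷ 16 = 118 remainder 11 (B)
118 ÷ 16 = 7 remainder 6 (6)
7 ÷ 16 = 0 remainder 7 (7)
Reading remainders bottom-up:
= 0x76B9


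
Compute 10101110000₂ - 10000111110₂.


Align and subtract column by column (LSB to MSB, borrowing when needed):
  10101110000
- 10000111110
  -----------
  col 0: (0 - 0 borrow-in) - 0 → 0 - 0 = 0, borrow out 0
  col 1: (0 - 0 borrow-in) - 1 → borrow from next column: (0+2) - 1 = 1, borrow out 1
  col 2: (0 - 1 borrow-in) - 1 → borrow from next column: (-1+2) - 1 = 0, borrow out 1
  col 3: (0 - 1 borrow-in) - 1 → borrow from next column: (-1+2) - 1 = 0, borrow out 1
  col 4: (1 - 1 borrow-in) - 1 → borrow from next column: (0+2) - 1 = 1, borrow out 1
  col 5: (1 - 1 borrow-in) - 1 → borrow from next column: (0+2) - 1 = 1, borrow out 1
  col 6: (1 - 1 borrow-in) - 0 → 0 - 0 = 0, borrow out 0
  col 7: (0 - 0 borrow-in) - 0 → 0 - 0 = 0, borrow out 0
  col 8: (1 - 0 borrow-in) - 0 → 1 - 0 = 1, borrow out 0
  col 9: (0 - 0 borrow-in) - 0 → 0 - 0 = 0, borrow out 0
  col 10: (1 - 0 borrow-in) - 1 → 1 - 1 = 0, borrow out 0
Reading bits MSB→LSB: 00100110010
Strip leading zeros: 100110010
= 100110010


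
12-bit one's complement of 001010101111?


Original: 001010101111
Invert all bits:
  bit 0: 0 → 1
  bit 1: 0 → 1
  bit 2: 1 → 0
  bit 3: 0 → 1
  bit 4: 1 → 0
  bit 5: 0 → 1
  bit 6: 1 → 0
  bit 7: 0 → 1
  bit 8: 1 → 0
  bit 9: 1 → 0
  bit 10: 1 → 0
  bit 11: 1 → 0
= 110101010000


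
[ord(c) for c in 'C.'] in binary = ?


String: 'C.'  (2 characters)
Per-character ASCII lookup:
  'C': uppercase starts at 65: 'C' = 65 + 2 = 67 → 1000011
  '.': special character: '.' = 46 → 101110
= 1000011 101110


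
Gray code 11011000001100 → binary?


Gray code: 11011000001100
MSB stays the same: 1
Each subsequent bit = prev_binary XOR current_gray:
  B[1] = 1 XOR 1 = 0
  B[2] = 0 XOR 0 = 0
  B[3] = 0 XOR 1 = 1
  B[4] = 1 XOR 1 = 0
  B[5] = 0 XOR 0 = 0
  B[6] = 0 XOR 0 = 0
  B[7] = 0 XOR 0 = 0
  B[8] = 0 XOR 0 = 0
  B[9] = 0 XOR 0 = 0
  B[10] = 0 XOR 1 = 1
  B[11] = 1 XOR 1 = 0
  B[12] = 0 XOR 0 = 0
  B[13] = 0 XOR 0 = 0
= 10010000001000 (9224 decimal)


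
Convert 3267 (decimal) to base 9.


Divide by 9 repeatedly:
3267 ÷ 9 = 363 remainder 0
363 ÷ 9 = 40 remainder 3
40 ÷ 9 = 4 remainder 4
4 ÷ 9 = 0 remainder 4
Reading remainders bottom-up:
= 4430


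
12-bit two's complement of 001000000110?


Original: 001000000110
Step 1 - Invert all bits: 110111111001
Step 2 - Add 1: 110111111001 + 1
= 110111111010 (represents -518)


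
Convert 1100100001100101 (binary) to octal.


Group into 3-bit groups: 001100100001100101
  001 = 1
  100 = 4
  100 = 4
  001 = 1
  100 = 4
  101 = 5
= 0o144145


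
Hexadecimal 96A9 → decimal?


Positional values:
Position 0: 9 × 16^0 = 9 × 1 = 9
Position 1: A × 16^1 = 10 × 16 = 160
Position 2: 6 × 16^2 = 6 × 256 = 1536
Position 3: 9 × 16^3 = 9 × 4096 = 36864
Sum = 9 + 160 + 1536 + 36864
= 38569


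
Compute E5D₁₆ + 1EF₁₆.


Align and add column by column (LSB to MSB, each column mod 16 with carry):
  0E5D
+ 01EF
  ----
  col 0: D(13) + F(15) + 0 (carry in) = 28 → C(12), carry out 1
  col 1: 5(5) + E(14) + 1 (carry in) = 20 → 4(4), carry out 1
  col 2: E(14) + 1(1) + 1 (carry in) = 16 → 0(0), carry out 1
  col 3: 0(0) + 0(0) + 1 (carry in) = 1 → 1(1), carry out 0
Reading digits MSB→LSB: 104C
Strip leading zeros: 104C
= 0x104C


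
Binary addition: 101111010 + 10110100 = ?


Align and add column by column (LSB to MSB, carry propagating):
  0101111010
+ 0010110100
  ----------
  col 0: 0 + 0 + 0 (carry in) = 0 → bit 0, carry out 0
  col 1: 1 + 0 + 0 (carry in) = 1 → bit 1, carry out 0
  col 2: 0 + 1 + 0 (carry in) = 1 → bit 1, carry out 0
  col 3: 1 + 0 + 0 (carry in) = 1 → bit 1, carry out 0
  col 4: 1 + 1 + 0 (carry in) = 2 → bit 0, carry out 1
  col 5: 1 + 1 + 1 (carry in) = 3 → bit 1, carry out 1
  col 6: 1 + 0 + 1 (carry in) = 2 → bit 0, carry out 1
  col 7: 0 + 1 + 1 (carry in) = 2 → bit 0, carry out 1
  col 8: 1 + 0 + 1 (carry in) = 2 → bit 0, carry out 1
  col 9: 0 + 0 + 1 (carry in) = 1 → bit 1, carry out 0
Reading bits MSB→LSB: 1000101110
Strip leading zeros: 1000101110
= 1000101110


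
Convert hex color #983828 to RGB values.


Hex: #983828
R = 98₁₆ = 152
G = 38₁₆ = 56
B = 28₁₆ = 40
= RGB(152, 56, 40)


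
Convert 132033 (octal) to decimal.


Positional values:
Position 0: 3 × 8^0 = 3
Position 1: 3 × 8^1 = 24
Position 2: 0 × 8^2 = 0
Position 3: 2 × 8^3 = 1024
Position 4: 3 × 8^4 = 12288
Position 5: 1 × 8^5 = 32768
Sum = 3 + 24 + 0 + 1024 + 12288 + 32768
= 46107


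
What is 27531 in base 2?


Divide by 2 repeatedly:
27531 ÷ 2 = 13765 remainder 1
13765 ÷ 2 = 6882 remainder 1
6882 ÷ 2 = 3441 remainder 0
3441 ÷ 2 = 1720 remainder 1
1720 ÷ 2 = 860 remainder 0
860 ÷ 2 = 430 remainder 0
430 ÷ 2 = 215 remainder 0
215 ÷ 2 = 107 remainder 1
107 ÷ 2 = 53 remainder 1
53 ÷ 2 = 26 remainder 1
26 ÷ 2 = 13 remainder 0
13 ÷ 2 = 6 remainder 1
6 ÷ 2 = 3 remainder 0
3 ÷ 2 = 1 remainder 1
1 ÷ 2 = 0 remainder 1
Reading remainders bottom-up:
= 110101110001011


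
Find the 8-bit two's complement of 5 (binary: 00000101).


Original: 00000101
Step 1 - Invert all bits: 11111010
Step 2 - Add 1: 11111010 + 1
= 11111011 (represents -5)


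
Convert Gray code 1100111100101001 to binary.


Gray code: 1100111100101001
MSB stays the same: 1
Each subsequent bit = prev_binary XOR current_gray:
  B[1] = 1 XOR 1 = 0
  B[2] = 0 XOR 0 = 0
  B[3] = 0 XOR 0 = 0
  B[4] = 0 XOR 1 = 1
  B[5] = 1 XOR 1 = 0
  B[6] = 0 XOR 1 = 1
  B[7] = 1 XOR 1 = 0
  B[8] = 0 XOR 0 = 0
  B[9] = 0 XOR 0 = 0
  B[10] = 0 XOR 1 = 1
  B[11] = 1 XOR 0 = 1
  B[12] = 1 XOR 1 = 0
  B[13] = 0 XOR 0 = 0
  B[14] = 0 XOR 0 = 0
  B[15] = 0 XOR 1 = 1
= 1000101000110001 (35377 decimal)
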